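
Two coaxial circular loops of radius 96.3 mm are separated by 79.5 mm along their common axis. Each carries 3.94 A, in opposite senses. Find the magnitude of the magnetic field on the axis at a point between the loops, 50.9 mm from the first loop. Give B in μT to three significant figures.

Each loop contributes B = μ₀IR²/[2(R²+z²)^(3/2)] on the axis, with z measured from that loop.
Loop 1 (z = 0.0509 m): B₁ = 1.78×10⁻⁵ T. Loop 2 (z = 0.0286 m): B₂ = 2.26×10⁻⁵ T.
The fields oppose: B = |B₁ − B₂| = 4.88×10⁻⁶ T.

B ≈ 4.88 μT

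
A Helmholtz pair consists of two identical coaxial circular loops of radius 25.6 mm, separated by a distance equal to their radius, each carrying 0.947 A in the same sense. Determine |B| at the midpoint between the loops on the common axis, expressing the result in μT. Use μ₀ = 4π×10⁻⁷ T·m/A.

Each loop contributes B = μ₀IR²/[2(R²+z²)^(3/2)] on the axis, with z measured from that loop.
Loop 1 (z = 0.0128 m): B₁ = 1.66×10⁻⁵ T. Loop 2 (z = 0.0128 m): B₂ = 1.66×10⁻⁵ T.
The fields add: B = B₁ + B₂ = 3.33×10⁻⁵ T.

B ≈ 33.3 μT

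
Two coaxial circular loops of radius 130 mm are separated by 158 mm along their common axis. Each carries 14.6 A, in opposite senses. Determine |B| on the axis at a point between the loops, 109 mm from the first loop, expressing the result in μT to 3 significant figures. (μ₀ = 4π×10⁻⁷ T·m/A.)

B ≈ 26.1 μT

Each loop contributes B = μ₀IR²/[2(R²+z²)^(3/2)] on the axis, with z measured from that loop.
Loop 1 (z = 0.109 m): B₁ = 3.18×10⁻⁵ T. Loop 2 (z = 0.049 m): B₂ = 5.78×10⁻⁵ T.
The fields oppose: B = |B₁ − B₂| = 2.61×10⁻⁵ T.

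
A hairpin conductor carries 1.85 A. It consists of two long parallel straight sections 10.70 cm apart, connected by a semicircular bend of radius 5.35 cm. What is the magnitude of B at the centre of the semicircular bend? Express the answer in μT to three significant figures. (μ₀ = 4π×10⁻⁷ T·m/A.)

The semicircular arc contributes B_arc = μ₀I·π/(4πR) = μ₀I/(4R) = 1.09×10⁻⁵ T.
Each semi-infinite lead is at perpendicular distance R = 0.0535 m from the centre, with the perpendicular foot at its near end, so it contributes μ₀I/(4πR); both point the same way, together 6.92×10⁻⁶ T.
Arc and leads all point the same direction: B = 1.09×10⁻⁵ + 6.92×10⁻⁶ = 1.78×10⁻⁵ T.

B ≈ 17.8 μT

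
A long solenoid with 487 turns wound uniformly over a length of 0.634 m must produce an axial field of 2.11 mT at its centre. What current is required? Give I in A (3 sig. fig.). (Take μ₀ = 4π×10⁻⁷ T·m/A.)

Inside a long solenoid B = μ₀nI with n = 768.1 m⁻¹, so I = B/(μ₀n).
I = 2.11×10⁻³ / (4π×10⁻⁷ × 768.1) = 2.19 A.

I ≈ 2.19 A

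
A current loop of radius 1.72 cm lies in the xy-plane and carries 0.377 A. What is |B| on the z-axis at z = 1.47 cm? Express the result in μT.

On the axis of a circular loop, B = μ₀IR² / [2(R²+z²)^(3/2)].
R² + z² = (0.0172)² + (0.0147)² = 0.0005119 m², and (R²+z²)^(3/2) = 1.16×10⁻⁵ m³.
B = (4π×10⁻⁷ × 0.377 × 0.0002958) / (2 × 1.16×10⁻⁵) = 6.05×10⁻⁶ T.

B ≈ 6.05 μT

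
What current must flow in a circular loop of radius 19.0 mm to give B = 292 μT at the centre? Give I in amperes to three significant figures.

I ≈ 8.83 A

At the centre of a circular loop B = μ₀I/(2R), so I = 2RB/μ₀.
With R = 0.019 m, I = 2 × 0.019 × 2.92×10⁻⁴ / (4π×10⁻⁷) = 8.83 A.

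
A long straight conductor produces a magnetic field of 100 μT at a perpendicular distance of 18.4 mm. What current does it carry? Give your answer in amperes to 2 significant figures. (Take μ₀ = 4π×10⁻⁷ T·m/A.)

I ≈ 9.2 A

For a long straight wire B = μ₀I/(2πd), so I = 2πdB/μ₀.
I = 2π × 0.0184 × 1.00×10⁻⁴ / (4π×10⁻⁷) = 9.20 A.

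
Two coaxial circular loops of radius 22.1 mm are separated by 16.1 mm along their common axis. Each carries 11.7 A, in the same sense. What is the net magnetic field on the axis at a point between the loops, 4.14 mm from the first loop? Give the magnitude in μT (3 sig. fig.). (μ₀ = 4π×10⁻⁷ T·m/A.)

B ≈ 542 μT

Each loop contributes B = μ₀IR²/[2(R²+z²)^(3/2)] on the axis, with z measured from that loop.
Loop 1 (z = 0.00414 m): B₁ = 3.16×10⁻⁴ T. Loop 2 (z = 0.01196 m): B₂ = 2.26×10⁻⁴ T.
The fields add: B = B₁ + B₂ = 5.42×10⁻⁴ T.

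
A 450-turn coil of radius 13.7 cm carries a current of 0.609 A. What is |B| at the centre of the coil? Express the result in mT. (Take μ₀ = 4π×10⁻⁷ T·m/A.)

For an N-turn flat coil, B = Nμ₀I/(2R) with R = 0.137 m.
B = 450 × 2.79×10⁻⁶ T = 1.26×10⁻³ T.

B ≈ 1.26 mT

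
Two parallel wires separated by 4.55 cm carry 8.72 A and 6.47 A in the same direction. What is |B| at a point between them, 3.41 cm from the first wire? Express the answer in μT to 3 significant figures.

B ≈ 62.4 μT

Each long wire gives B = μ₀I/(2πd). Distances are d₁ = 0.0341 m and d₂ = 0.0114 m.
B₁ = 5.11×10⁻⁵ T, B₂ = 1.14×10⁻⁴ T.
Between parallel currents the two contributions point in opposite directions, so they subtract. B = |B₁ − B₂| = |5.11×10⁻⁵ − 1.14×10⁻⁴| = 6.24×10⁻⁵ T.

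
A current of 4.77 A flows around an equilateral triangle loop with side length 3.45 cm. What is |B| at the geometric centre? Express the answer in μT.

Each side is a finite straight segment at perpendicular distance d = a/(2 tan(π/3)) = 0.009959 m from the centre, with end-angles ±π/3.
One side contributes B₁ = (μ₀I/4πd)·2 sin(π/3) = 8.30×10⁻⁵ T.
All 3 sides add in the same direction: B = 3 × 8.30×10⁻⁵ = 2.49×10⁻⁴ T.

B ≈ 249 μT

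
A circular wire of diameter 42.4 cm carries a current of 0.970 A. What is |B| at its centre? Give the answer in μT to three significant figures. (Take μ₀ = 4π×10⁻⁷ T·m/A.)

B ≈ 2.87 μT

At the centre of a circular loop the Biot–Savart law gives B = μ₀I/(2R) (so R = 0.212 m).
B = (4π×10⁻⁷ × 0.970) / (2 × 0.212) = 2.87×10⁻⁶ T.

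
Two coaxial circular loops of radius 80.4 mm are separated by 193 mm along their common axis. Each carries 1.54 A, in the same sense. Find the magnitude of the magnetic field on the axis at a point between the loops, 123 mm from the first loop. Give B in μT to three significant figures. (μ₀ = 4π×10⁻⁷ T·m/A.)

Each loop contributes B = μ₀IR²/[2(R²+z²)^(3/2)] on the axis, with z measured from that loop.
Loop 1 (z = 0.123 m): B₁ = 1.97×10⁻⁶ T. Loop 2 (z = 0.07 m): B₂ = 5.16×10⁻⁶ T.
The fields add: B = B₁ + B₂ = 7.13×10⁻⁶ T.

B ≈ 7.13 μT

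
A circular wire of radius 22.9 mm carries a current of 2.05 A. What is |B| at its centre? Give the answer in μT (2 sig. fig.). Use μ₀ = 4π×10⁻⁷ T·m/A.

B ≈ 56 μT

At the centre of a circular loop the Biot–Savart law gives B = μ₀I/(2R).
B = (4π×10⁻⁷ × 2.05) / (2 × 0.0229) = 5.62×10⁻⁵ T.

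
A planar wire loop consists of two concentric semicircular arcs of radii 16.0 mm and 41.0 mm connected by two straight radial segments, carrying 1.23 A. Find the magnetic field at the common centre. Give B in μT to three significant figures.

B ≈ 14.7 μT

The radial connectors point toward the centre, so dl × r̂ = 0 and they contribute nothing.
Each semicircle gives μ₀I/(4R): inner arc 2.42×10⁻⁵ T, outer arc 9.42×10⁻⁶ T.
The two arcs carry current in opposite angular senses, so their fields oppose: B = |2.42×10⁻⁵ − 9.42×10⁻⁶| = 1.47×10⁻⁵ T.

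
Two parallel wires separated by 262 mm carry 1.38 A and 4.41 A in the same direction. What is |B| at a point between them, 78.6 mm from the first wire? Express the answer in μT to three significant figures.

B ≈ 1.30 μT

Each long wire gives B = μ₀I/(2πd). Distances are d₁ = 0.0786 m and d₂ = 0.1834 m.
B₁ = 3.51×10⁻⁶ T, B₂ = 4.81×10⁻⁶ T.
Between parallel currents the two contributions point in opposite directions, so they subtract. B = |B₁ − B₂| = |3.51×10⁻⁶ − 4.81×10⁻⁶| = 1.30×10⁻⁶ T.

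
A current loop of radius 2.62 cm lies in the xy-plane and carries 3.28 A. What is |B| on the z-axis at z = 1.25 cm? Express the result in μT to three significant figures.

B ≈ 57.8 μT

On the axis of a circular loop, B = μ₀IR² / [2(R²+z²)^(3/2)].
R² + z² = (0.0262)² + (0.0125)² = 0.0008427 m², and (R²+z²)^(3/2) = 2.45×10⁻⁵ m³.
B = (4π×10⁻⁷ × 3.28 × 0.0006864) / (2 × 2.45×10⁻⁵) = 5.78×10⁻⁵ T.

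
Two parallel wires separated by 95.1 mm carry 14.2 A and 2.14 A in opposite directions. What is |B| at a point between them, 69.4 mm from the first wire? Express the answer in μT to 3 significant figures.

Each long wire gives B = μ₀I/(2πd). Distances are d₁ = 0.0694 m and d₂ = 0.0257 m.
B₁ = 4.09×10⁻⁵ T, B₂ = 1.67×10⁻⁵ T.
Between antiparallel currents both contributions point the same way, so they add. B = B₁ + B₂ = 4.09×10⁻⁵ + 1.67×10⁻⁵ = 5.76×10⁻⁵ T.

B ≈ 57.6 μT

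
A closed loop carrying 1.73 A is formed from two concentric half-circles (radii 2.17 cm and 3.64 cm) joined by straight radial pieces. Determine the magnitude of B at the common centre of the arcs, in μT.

The radial connectors point toward the centre, so dl × r̂ = 0 and they contribute nothing.
Each semicircle gives μ₀I/(4R): inner arc 2.50×10⁻⁵ T, outer arc 1.49×10⁻⁵ T.
The two arcs carry current in opposite angular senses, so their fields oppose: B = |2.50×10⁻⁵ − 1.49×10⁻⁵| = 1.01×10⁻⁵ T.

B ≈ 10.1 μT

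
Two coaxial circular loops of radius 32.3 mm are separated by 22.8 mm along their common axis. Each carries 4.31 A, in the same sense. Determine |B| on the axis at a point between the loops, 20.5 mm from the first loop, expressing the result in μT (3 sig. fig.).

B ≈ 134 μT

Each loop contributes B = μ₀IR²/[2(R²+z²)^(3/2)] on the axis, with z measured from that loop.
Loop 1 (z = 0.0205 m): B₁ = 5.05×10⁻⁵ T. Loop 2 (z = 0.0023 m): B₂ = 8.32×10⁻⁵ T.
The fields add: B = B₁ + B₂ = 1.34×10⁻⁴ T.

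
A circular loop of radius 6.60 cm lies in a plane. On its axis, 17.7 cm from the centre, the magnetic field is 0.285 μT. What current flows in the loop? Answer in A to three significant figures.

I ≈ 0.702 A

On the axis of a loop, B = μ₀IR²/[2(R²+z²)^(3/2)], so I = 2B(R²+z²)^(3/2)/(μ₀R²).
R² + z² = 0.004356 + 0.03133 = 0.03568 m²; raised to 3/2 gives 6.74×10⁻³ m³.
I = 2 × 2.85×10⁻⁷ × 6.74×10⁻³ / (1.26×10⁻⁶ × 0.004356) = 0.702 A.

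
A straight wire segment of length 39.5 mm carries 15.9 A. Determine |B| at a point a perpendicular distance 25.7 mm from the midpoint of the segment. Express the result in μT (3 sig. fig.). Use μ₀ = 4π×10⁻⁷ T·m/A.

For a finite straight segment, B = (μ₀I/4πd)(sinθ₁ + sinθ₂), where θ₁, θ₂ are the angles from the perpendicular to each end.
The perpendicular from the point meets the wire at its midpoint, so each end is L/2 = 0.01975 m away along the wire.
sinθ₁ = 0.01975/√(0.01975²+0.0257²) = 0.6093; sinθ₂ = 0.01975/√(0.01975²+0.0257²) = 0.6093.
B = (4π×10⁻⁷ × 15.9) / (4π × 0.0257) × (0.6093 + 0.6093) = 7.54×10⁻⁵ T.

B ≈ 75.4 μT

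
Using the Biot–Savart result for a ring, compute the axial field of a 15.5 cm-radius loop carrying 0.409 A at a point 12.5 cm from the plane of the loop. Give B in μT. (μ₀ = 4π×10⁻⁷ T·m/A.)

B ≈ 0.782 μT

On the axis of a circular loop, B = μ₀IR² / [2(R²+z²)^(3/2)].
R² + z² = (0.155)² + (0.125)² = 0.03965 m², and (R²+z²)^(3/2) = 7.90×10⁻³ m³.
B = (4π×10⁻⁷ × 0.409 × 0.02403) / (2 × 7.90×10⁻³) = 7.82×10⁻⁷ T.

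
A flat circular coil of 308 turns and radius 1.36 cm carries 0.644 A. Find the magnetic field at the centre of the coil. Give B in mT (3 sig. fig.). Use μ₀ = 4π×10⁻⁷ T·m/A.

B ≈ 9.16 mT

For an N-turn flat coil, B = Nμ₀I/(2R) with R = 0.0136 m.
B = 308 × 2.98×10⁻⁵ T = 9.16×10⁻³ T.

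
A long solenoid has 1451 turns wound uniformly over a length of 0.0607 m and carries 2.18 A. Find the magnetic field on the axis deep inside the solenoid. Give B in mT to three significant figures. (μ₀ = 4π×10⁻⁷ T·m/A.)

B ≈ 65.5 mT

Inside a long solenoid, B = μ₀nI with n = 2.390×10⁴ turns/m.
B = 4π×10⁻⁷ × 2.390×10⁴ × 2.18 = 6.55×10⁻² T.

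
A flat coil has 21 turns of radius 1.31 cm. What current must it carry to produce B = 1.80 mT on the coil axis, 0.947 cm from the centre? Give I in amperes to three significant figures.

For an N-turn coil, B = Nμ₀IR²/[2(R²+z²)^(3/2)] with R = 0.0131 m, z = 0.00947 m, so I = 2B(R²+z²)^(3/2)/(Nμ₀R²) = 2 × 1.80×10⁻³ × 4.22×10⁻⁶ / (21 × 4π×10⁻⁷ × 0.0001716) = 3.36 A.

I ≈ 3.36 A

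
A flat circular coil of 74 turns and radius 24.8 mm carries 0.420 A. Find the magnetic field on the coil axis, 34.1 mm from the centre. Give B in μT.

For an N-turn flat coil, B = Nμ₀IR²/[2(R²+z²)^(3/2)] with R = 0.0248 m, z = 0.0341 m.
B = 74 × 2.17×10⁻⁶ T = 1.60×10⁻⁴ T.

B ≈ 160 μT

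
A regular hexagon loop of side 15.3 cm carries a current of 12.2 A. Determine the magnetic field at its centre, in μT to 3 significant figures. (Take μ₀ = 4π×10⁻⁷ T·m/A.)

Each side is a finite straight segment at perpendicular distance d = a/(2 tan(π/6)) = 0.1325 m from the centre, with end-angles ±π/6.
One side contributes B₁ = (μ₀I/4πd)·2 sin(π/6) = 9.21×10⁻⁶ T.
All 6 sides add in the same direction: B = 6 × 9.21×10⁻⁶ = 5.52×10⁻⁵ T.

B ≈ 55.2 μT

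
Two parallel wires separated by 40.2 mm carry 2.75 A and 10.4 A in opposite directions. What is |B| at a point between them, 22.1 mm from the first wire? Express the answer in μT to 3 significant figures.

Each long wire gives B = μ₀I/(2πd). Distances are d₁ = 0.0221 m and d₂ = 0.0181 m.
B₁ = 2.49×10⁻⁵ T, B₂ = 1.15×10⁻⁴ T.
Between antiparallel currents both contributions point the same way, so they add. B = B₁ + B₂ = 2.49×10⁻⁵ + 1.15×10⁻⁴ = 1.40×10⁻⁴ T.

B ≈ 140 μT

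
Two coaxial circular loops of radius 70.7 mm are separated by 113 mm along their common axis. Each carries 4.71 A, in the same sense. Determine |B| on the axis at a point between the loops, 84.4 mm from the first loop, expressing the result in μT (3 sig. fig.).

B ≈ 44.4 μT

Each loop contributes B = μ₀IR²/[2(R²+z²)^(3/2)] on the axis, with z measured from that loop.
Loop 1 (z = 0.0844 m): B₁ = 1.11×10⁻⁵ T. Loop 2 (z = 0.0286 m): B₂ = 3.33×10⁻⁵ T.
The fields add: B = B₁ + B₂ = 4.44×10⁻⁵ T.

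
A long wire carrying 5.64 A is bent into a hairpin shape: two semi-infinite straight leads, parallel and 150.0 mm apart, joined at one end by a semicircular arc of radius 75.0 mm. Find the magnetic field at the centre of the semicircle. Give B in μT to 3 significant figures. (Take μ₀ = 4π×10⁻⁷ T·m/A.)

The semicircular arc contributes B_arc = μ₀I·π/(4πR) = μ₀I/(4R) = 2.36×10⁻⁵ T.
Each semi-infinite lead is at perpendicular distance R = 0.075 m from the centre, with the perpendicular foot at its near end, so it contributes μ₀I/(4πR); both point the same way, together 1.50×10⁻⁵ T.
Arc and leads all point the same direction: B = 2.36×10⁻⁵ + 1.50×10⁻⁵ = 3.87×10⁻⁵ T.

B ≈ 38.7 μT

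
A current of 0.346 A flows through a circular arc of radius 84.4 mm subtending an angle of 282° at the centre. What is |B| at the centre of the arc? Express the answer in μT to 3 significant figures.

B ≈ 2.02 μT

The Biot–Savart field of a circular arc at its centre is B = μ₀Iφ/(4πR), with φ = 4.922 rad.
B = (4π×10⁻⁷ × 0.346 × 4.922) / (4π × 0.0844) = 2.02×10⁻⁶ T.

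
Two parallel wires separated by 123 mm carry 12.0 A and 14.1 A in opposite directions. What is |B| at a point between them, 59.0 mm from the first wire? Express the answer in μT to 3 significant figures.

Each long wire gives B = μ₀I/(2πd). Distances are d₁ = 0.059 m and d₂ = 0.064 m.
B₁ = 4.07×10⁻⁵ T, B₂ = 4.41×10⁻⁵ T.
Between antiparallel currents both contributions point the same way, so they add. B = B₁ + B₂ = 4.07×10⁻⁵ + 4.41×10⁻⁵ = 8.47×10⁻⁵ T.

B ≈ 84.7 μT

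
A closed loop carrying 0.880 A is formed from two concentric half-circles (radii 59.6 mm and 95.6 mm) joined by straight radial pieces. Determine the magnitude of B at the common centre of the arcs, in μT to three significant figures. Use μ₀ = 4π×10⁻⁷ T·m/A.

The radial connectors point toward the centre, so dl × r̂ = 0 and they contribute nothing.
Each semicircle gives μ₀I/(4R): inner arc 4.64×10⁻⁶ T, outer arc 2.89×10⁻⁶ T.
The two arcs carry current in opposite angular senses, so their fields oppose: B = |4.64×10⁻⁶ − 2.89×10⁻⁶| = 1.75×10⁻⁶ T.

B ≈ 1.75 μT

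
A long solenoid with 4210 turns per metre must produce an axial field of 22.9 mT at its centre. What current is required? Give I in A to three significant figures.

I ≈ 4.33 A

Inside a long solenoid B = μ₀nI with n = 4210 m⁻¹, so I = B/(μ₀n).
I = 2.29×10⁻² / (4π×10⁻⁷ × 4210) = 4.33 A.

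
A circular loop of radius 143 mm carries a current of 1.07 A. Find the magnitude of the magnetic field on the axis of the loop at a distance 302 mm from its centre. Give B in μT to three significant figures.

On the axis of a circular loop, B = μ₀IR² / [2(R²+z²)^(3/2)].
R² + z² = (0.143)² + (0.302)² = 0.1117 m², and (R²+z²)^(3/2) = 3.73×10⁻² m³.
B = (4π×10⁻⁷ × 1.07 × 0.02045) / (2 × 3.73×10⁻²) = 3.68×10⁻⁷ T.

B ≈ 0.368 μT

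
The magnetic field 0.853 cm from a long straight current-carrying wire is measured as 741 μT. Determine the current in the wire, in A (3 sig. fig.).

I ≈ 31.6 A

For a long straight wire B = μ₀I/(2πd), so I = 2πdB/μ₀.
I = 2π × 0.00853 × 7.41×10⁻⁴ / (4π×10⁻⁷) = 31.6 A.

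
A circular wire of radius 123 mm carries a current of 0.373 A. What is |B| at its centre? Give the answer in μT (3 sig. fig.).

At the centre of a circular loop the Biot–Savart law gives B = μ₀I/(2R).
B = (4π×10⁻⁷ × 0.373) / (2 × 0.123) = 1.91×10⁻⁶ T.

B ≈ 1.91 μT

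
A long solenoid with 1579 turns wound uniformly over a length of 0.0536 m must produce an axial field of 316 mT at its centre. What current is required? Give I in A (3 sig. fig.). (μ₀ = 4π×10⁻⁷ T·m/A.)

I ≈ 8.54 A

Inside a long solenoid B = μ₀nI with n = 2.946×10⁴ m⁻¹, so I = B/(μ₀n).
I = 0.316 / (4π×10⁻⁷ × 2.946×10⁴) = 8.54 A.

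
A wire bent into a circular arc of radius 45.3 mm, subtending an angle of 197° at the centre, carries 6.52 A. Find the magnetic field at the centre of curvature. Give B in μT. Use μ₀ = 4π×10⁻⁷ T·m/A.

The Biot–Savart field of a circular arc at its centre is B = μ₀Iφ/(4πR), with φ = 3.438 rad.
B = (4π×10⁻⁷ × 6.52 × 3.438) / (4π × 0.0453) = 4.95×10⁻⁵ T.

B ≈ 49.5 μT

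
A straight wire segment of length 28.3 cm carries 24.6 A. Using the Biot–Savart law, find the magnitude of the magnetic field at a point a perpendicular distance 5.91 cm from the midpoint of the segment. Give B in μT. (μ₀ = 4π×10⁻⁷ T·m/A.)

For a finite straight segment, B = (μ₀I/4πd)(sinθ₁ + sinθ₂), where θ₁, θ₂ are the angles from the perpendicular to each end.
The perpendicular from the point meets the wire at its midpoint, so each end is L/2 = 0.1415 m away along the wire.
sinθ₁ = 0.1415/√(0.1415²+0.0591²) = 0.9227; sinθ₂ = 0.1415/√(0.1415²+0.0591²) = 0.9227.
B = (4π×10⁻⁷ × 24.6) / (4π × 0.0591) × (0.9227 + 0.9227) = 7.68×10⁻⁵ T.

B ≈ 76.8 μT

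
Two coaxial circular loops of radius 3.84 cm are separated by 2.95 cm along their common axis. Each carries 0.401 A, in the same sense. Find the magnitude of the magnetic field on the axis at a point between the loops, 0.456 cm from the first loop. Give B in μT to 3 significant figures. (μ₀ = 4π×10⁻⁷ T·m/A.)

Each loop contributes B = μ₀IR²/[2(R²+z²)^(3/2)] on the axis, with z measured from that loop.
Loop 1 (z = 0.00456 m): B₁ = 6.42×10⁻⁶ T. Loop 2 (z = 0.02494 m): B₂ = 3.87×10⁻⁶ T.
The fields add: B = B₁ + B₂ = 1.03×10⁻⁵ T.

B ≈ 10.3 μT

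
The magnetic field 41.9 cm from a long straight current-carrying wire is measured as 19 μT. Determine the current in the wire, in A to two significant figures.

I ≈ 40 A

For a long straight wire B = μ₀I/(2πd), so I = 2πdB/μ₀.
I = 2π × 0.419 × 1.90×10⁻⁵ / (4π×10⁻⁷) = 39.8 A.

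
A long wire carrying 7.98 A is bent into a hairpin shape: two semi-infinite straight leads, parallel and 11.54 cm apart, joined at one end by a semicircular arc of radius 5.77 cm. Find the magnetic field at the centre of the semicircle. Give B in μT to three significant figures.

B ≈ 71.1 μT

The semicircular arc contributes B_arc = μ₀I·π/(4πR) = μ₀I/(4R) = 4.34×10⁻⁵ T.
Each semi-infinite lead is at perpendicular distance R = 0.0577 m from the centre, with the perpendicular foot at its near end, so it contributes μ₀I/(4πR); both point the same way, together 2.77×10⁻⁵ T.
Arc and leads all point the same direction: B = 4.34×10⁻⁵ + 2.77×10⁻⁵ = 7.11×10⁻⁵ T.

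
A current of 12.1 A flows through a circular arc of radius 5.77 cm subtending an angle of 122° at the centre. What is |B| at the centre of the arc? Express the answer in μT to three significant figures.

B ≈ 44.7 μT

The Biot–Savart field of a circular arc at its centre is B = μ₀Iφ/(4πR), with φ = 2.129 rad.
B = (4π×10⁻⁷ × 12.1 × 2.129) / (4π × 0.0577) = 4.47×10⁻⁵ T.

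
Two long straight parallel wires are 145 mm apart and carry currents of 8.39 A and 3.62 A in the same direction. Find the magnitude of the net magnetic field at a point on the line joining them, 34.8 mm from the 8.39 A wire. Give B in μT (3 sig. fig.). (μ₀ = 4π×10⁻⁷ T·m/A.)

Each long wire gives B = μ₀I/(2πd). Distances are d₁ = 0.0348 m and d₂ = 0.1102 m.
B₁ = 4.82×10⁻⁵ T, B₂ = 6.57×10⁻⁶ T.
Between parallel currents the two contributions point in opposite directions, so they subtract. B = |B₁ − B₂| = |4.82×10⁻⁵ − 6.57×10⁻⁶| = 4.16×10⁻⁵ T.

B ≈ 41.6 μT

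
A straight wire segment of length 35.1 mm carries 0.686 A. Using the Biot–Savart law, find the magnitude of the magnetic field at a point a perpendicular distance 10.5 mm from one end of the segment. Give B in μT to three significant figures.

B ≈ 6.26 μT

For a finite straight segment, B = (μ₀I/4πd)(sinθ₁ + sinθ₂), where θ₁, θ₂ are the angles from the perpendicular to each end.
The perpendicular foot is at one end, so the two end-offsets along the wire are 0 and L = 0.0351 m.
sinθ₁ = 0/√(0²+0.0105²) = 0.0000; sinθ₂ = 0.0351/√(0.0351²+0.0105²) = 0.9581.
B = (4π×10⁻⁷ × 0.686) / (4π × 0.0105) × (0.0000 + 0.9581) = 6.26×10⁻⁶ T.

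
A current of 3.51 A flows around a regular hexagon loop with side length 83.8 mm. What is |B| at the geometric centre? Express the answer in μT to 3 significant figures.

B ≈ 29.0 μT

Each side is a finite straight segment at perpendicular distance d = a/(2 tan(π/6)) = 0.07257 m from the centre, with end-angles ±π/6.
One side contributes B₁ = (μ₀I/4πd)·2 sin(π/6) = 4.84×10⁻⁶ T.
All 6 sides add in the same direction: B = 6 × 4.84×10⁻⁶ = 2.90×10⁻⁵ T.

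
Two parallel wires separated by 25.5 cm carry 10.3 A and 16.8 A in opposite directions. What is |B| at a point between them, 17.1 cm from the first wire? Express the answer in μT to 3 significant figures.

B ≈ 52.0 μT

Each long wire gives B = μ₀I/(2πd). Distances are d₁ = 0.171 m and d₂ = 0.084 m.
B₁ = 1.20×10⁻⁵ T, B₂ = 4.00×10⁻⁵ T.
Between antiparallel currents both contributions point the same way, so they add. B = B₁ + B₂ = 1.20×10⁻⁵ + 4.00×10⁻⁵ = 5.20×10⁻⁵ T.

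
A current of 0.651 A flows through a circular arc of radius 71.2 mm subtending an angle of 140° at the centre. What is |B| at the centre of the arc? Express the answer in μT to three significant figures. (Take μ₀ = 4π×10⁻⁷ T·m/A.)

B ≈ 2.23 μT

The Biot–Savart field of a circular arc at its centre is B = μ₀Iφ/(4πR), with φ = 2.443 rad.
B = (4π×10⁻⁷ × 0.651 × 2.443) / (4π × 0.0712) = 2.23×10⁻⁶ T.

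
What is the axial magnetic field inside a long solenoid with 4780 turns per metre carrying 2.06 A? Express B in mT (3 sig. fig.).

B ≈ 12.4 mT

Inside a long solenoid, B = μ₀nI with n = 4780 turns/m.
B = 4π×10⁻⁷ × 4780 × 2.06 = 1.24×10⁻² T.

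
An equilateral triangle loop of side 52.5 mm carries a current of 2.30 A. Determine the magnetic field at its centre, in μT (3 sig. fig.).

B ≈ 78.9 μT

Each side is a finite straight segment at perpendicular distance d = a/(2 tan(π/3)) = 0.01516 m from the centre, with end-angles ±π/3.
One side contributes B₁ = (μ₀I/4πd)·2 sin(π/3) = 2.63×10⁻⁵ T.
All 3 sides add in the same direction: B = 3 × 2.63×10⁻⁵ = 7.89×10⁻⁵ T.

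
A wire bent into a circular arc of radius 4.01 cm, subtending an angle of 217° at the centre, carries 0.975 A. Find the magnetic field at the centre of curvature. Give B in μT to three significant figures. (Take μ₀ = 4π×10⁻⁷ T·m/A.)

B ≈ 9.21 μT

The Biot–Savart field of a circular arc at its centre is B = μ₀Iφ/(4πR), with φ = 3.787 rad.
B = (4π×10⁻⁷ × 0.975 × 3.787) / (4π × 0.0401) = 9.21×10⁻⁶ T.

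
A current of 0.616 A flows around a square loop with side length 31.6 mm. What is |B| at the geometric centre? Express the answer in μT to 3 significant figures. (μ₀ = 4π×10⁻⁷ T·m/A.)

Each side is a finite straight segment at perpendicular distance d = a/(2 tan(π/4)) = 0.0158 m from the centre, with end-angles ±π/4.
One side contributes B₁ = (μ₀I/4πd)·2 sin(π/4) = 5.51×10⁻⁶ T.
All 4 sides add in the same direction: B = 4 × 5.51×10⁻⁶ = 2.21×10⁻⁵ T.

B ≈ 22.1 μT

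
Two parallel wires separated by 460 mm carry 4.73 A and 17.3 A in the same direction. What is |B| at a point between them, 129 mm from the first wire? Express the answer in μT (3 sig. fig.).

Each long wire gives B = μ₀I/(2πd). Distances are d₁ = 0.129 m and d₂ = 0.331 m.
B₁ = 7.33×10⁻⁶ T, B₂ = 1.05×10⁻⁵ T.
Between parallel currents the two contributions point in opposite directions, so they subtract. B = |B₁ − B₂| = |7.33×10⁻⁶ − 1.05×10⁻⁵| = 3.12×10⁻⁶ T.

B ≈ 3.12 μT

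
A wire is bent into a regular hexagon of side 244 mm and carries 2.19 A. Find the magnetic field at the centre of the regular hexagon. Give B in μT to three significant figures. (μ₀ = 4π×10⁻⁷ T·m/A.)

B ≈ 6.22 μT

Each side is a finite straight segment at perpendicular distance d = a/(2 tan(π/6)) = 0.2113 m from the centre, with end-angles ±π/6.
One side contributes B₁ = (μ₀I/4πd)·2 sin(π/6) = 1.04×10⁻⁶ T.
All 6 sides add in the same direction: B = 6 × 1.04×10⁻⁶ = 6.22×10⁻⁶ T.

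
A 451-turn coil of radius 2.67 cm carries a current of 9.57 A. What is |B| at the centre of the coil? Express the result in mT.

For an N-turn flat coil, B = Nμ₀I/(2R) with R = 0.0267 m.
B = 451 × 2.25×10⁻⁴ T = 0.102 T.

B ≈ 102 mT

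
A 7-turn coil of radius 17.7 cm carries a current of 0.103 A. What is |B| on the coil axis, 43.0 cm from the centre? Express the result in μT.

For an N-turn flat coil, B = Nμ₀IR²/[2(R²+z²)^(3/2)] with R = 0.177 m, z = 0.43 m.
B = 7 × 2.02×10⁻⁸ T = 1.41×10⁻⁷ T.

B ≈ 0.141 μT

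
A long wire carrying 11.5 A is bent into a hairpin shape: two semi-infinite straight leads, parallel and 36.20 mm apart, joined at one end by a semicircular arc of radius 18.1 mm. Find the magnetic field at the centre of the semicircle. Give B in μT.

The semicircular arc contributes B_arc = μ₀I·π/(4πR) = μ₀I/(4R) = 2.00×10⁻⁴ T.
Each semi-infinite lead is at perpendicular distance R = 0.0181 m from the centre, with the perpendicular foot at its near end, so it contributes μ₀I/(4πR); both point the same way, together 1.27×10⁻⁴ T.
Arc and leads all point the same direction: B = 2.00×10⁻⁴ + 1.27×10⁻⁴ = 3.27×10⁻⁴ T.

B ≈ 327 μT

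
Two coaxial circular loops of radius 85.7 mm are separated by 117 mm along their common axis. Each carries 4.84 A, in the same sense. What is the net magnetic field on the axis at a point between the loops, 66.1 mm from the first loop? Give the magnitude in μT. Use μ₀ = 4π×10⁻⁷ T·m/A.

B ≈ 40.2 μT

Each loop contributes B = μ₀IR²/[2(R²+z²)^(3/2)] on the axis, with z measured from that loop.
Loop 1 (z = 0.0661 m): B₁ = 1.76×10⁻⁵ T. Loop 2 (z = 0.0509 m): B₂ = 2.26×10⁻⁵ T.
The fields add: B = B₁ + B₂ = 4.02×10⁻⁵ T.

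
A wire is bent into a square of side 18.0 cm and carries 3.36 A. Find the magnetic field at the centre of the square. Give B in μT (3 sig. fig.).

Each side is a finite straight segment at perpendicular distance d = a/(2 tan(π/4)) = 0.09 m from the centre, with end-angles ±π/4.
One side contributes B₁ = (μ₀I/4πd)·2 sin(π/4) = 5.28×10⁻⁶ T.
All 4 sides add in the same direction: B = 4 × 5.28×10⁻⁶ = 2.11×10⁻⁵ T.

B ≈ 21.1 μT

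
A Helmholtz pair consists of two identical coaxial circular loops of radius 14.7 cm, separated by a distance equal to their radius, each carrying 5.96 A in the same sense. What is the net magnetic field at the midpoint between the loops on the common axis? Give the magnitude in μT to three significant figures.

B ≈ 36.5 μT

Each loop contributes B = μ₀IR²/[2(R²+z²)^(3/2)] on the axis, with z measured from that loop.
Loop 1 (z = 0.0735 m): B₁ = 1.82×10⁻⁵ T. Loop 2 (z = 0.0735 m): B₂ = 1.82×10⁻⁵ T.
The fields add: B = B₁ + B₂ = 3.65×10⁻⁵ T.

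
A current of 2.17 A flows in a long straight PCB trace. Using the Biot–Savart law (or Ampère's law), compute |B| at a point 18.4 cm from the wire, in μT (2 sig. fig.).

For an infinitely long straight wire, B = μ₀I/(2πd).
B = (4π×10⁻⁷ × 2.17) / (2π × 0.184) = 2.36×10⁻⁶ T.

B ≈ 2.4 μT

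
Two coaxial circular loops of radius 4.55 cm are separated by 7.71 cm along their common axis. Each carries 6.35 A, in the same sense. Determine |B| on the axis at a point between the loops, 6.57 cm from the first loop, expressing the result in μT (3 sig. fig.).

B ≈ 96.2 μT

Each loop contributes B = μ₀IR²/[2(R²+z²)^(3/2)] on the axis, with z measured from that loop.
Loop 1 (z = 0.0657 m): B₁ = 1.62×10⁻⁵ T. Loop 2 (z = 0.0114 m): B₂ = 8.00×10⁻⁵ T.
The fields add: B = B₁ + B₂ = 9.62×10⁻⁵ T.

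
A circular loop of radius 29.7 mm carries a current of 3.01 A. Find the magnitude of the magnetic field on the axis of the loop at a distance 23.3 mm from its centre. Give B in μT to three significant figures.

B ≈ 31.0 μT

On the axis of a circular loop, B = μ₀IR² / [2(R²+z²)^(3/2)].
R² + z² = (0.0297)² + (0.0233)² = 0.001425 m², and (R²+z²)^(3/2) = 5.38×10⁻⁵ m³.
B = (4π×10⁻⁷ × 3.01 × 0.0008821) / (2 × 5.38×10⁻⁵) = 3.10×10⁻⁵ T.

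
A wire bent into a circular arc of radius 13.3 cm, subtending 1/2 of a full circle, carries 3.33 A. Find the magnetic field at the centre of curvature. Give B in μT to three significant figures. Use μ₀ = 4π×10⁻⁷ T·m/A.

B ≈ 7.87 μT

The Biot–Savart field of a circular arc at its centre is B = μ₀Iφ/(4πR), with φ = 3.142 rad.
B = (4π×10⁻⁷ × 3.33 × 3.142) / (4π × 0.133) = 7.87×10⁻⁶ T.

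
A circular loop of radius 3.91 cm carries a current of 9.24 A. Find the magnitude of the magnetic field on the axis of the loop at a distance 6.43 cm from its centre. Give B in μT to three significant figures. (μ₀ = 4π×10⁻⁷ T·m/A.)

On the axis of a circular loop, B = μ₀IR² / [2(R²+z²)^(3/2)].
R² + z² = (0.0391)² + (0.0643)² = 0.005663 m², and (R²+z²)^(3/2) = 4.26×10⁻⁴ m³.
B = (4π×10⁻⁷ × 9.24 × 0.001529) / (2 × 4.26×10⁻⁴) = 2.08×10⁻⁵ T.

B ≈ 20.8 μT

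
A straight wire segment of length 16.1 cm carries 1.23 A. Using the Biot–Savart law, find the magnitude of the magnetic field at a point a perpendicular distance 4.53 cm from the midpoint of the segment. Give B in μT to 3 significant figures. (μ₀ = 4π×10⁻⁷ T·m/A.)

For a finite straight segment, B = (μ₀I/4πd)(sinθ₁ + sinθ₂), where θ₁, θ₂ are the angles from the perpendicular to each end.
The perpendicular from the point meets the wire at its midpoint, so each end is L/2 = 0.0805 m away along the wire.
sinθ₁ = 0.0805/√(0.0805²+0.0453²) = 0.8715; sinθ₂ = 0.0805/√(0.0805²+0.0453²) = 0.8715.
B = (4π×10⁻⁷ × 1.23) / (4π × 0.0453) × (0.8715 + 0.8715) = 4.73×10⁻⁶ T.

B ≈ 4.73 μT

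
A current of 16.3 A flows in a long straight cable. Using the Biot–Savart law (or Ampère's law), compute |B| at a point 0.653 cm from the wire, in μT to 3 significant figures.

For an infinitely long straight wire, B = μ₀I/(2πd).
B = (4π×10⁻⁷ × 16.3) / (2π × 0.00653) = 4.99×10⁻⁴ T.

B ≈ 499 μT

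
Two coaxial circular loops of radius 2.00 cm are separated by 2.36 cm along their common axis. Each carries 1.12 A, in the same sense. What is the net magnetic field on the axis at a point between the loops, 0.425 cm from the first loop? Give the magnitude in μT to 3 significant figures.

B ≈ 46.0 μT

Each loop contributes B = μ₀IR²/[2(R²+z²)^(3/2)] on the axis, with z measured from that loop.
Loop 1 (z = 0.00425 m): B₁ = 3.29×10⁻⁵ T. Loop 2 (z = 0.01935 m): B₂ = 1.31×10⁻⁵ T.
The fields add: B = B₁ + B₂ = 4.60×10⁻⁵ T.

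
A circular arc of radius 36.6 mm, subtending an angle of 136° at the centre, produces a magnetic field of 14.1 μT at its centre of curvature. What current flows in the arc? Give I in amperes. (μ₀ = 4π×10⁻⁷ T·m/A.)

I ≈ 2.17 A

For a circular arc, B = μ₀Iφ/(4πR) with φ in radians; here φ = 2.374 rad.
So I = 4πRB/(μ₀φ) = 4π × 0.0366 × 1.41×10⁻⁵ / (4π×10⁻⁷ × 2.374) = 2.17 A.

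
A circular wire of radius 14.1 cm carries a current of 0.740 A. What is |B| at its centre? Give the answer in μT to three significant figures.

At the centre of a circular loop the Biot–Savart law gives B = μ₀I/(2R).
B = (4π×10⁻⁷ × 0.740) / (2 × 0.141) = 3.30×10⁻⁶ T.

B ≈ 3.30 μT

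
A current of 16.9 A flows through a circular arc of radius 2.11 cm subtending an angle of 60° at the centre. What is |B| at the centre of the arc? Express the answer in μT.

B ≈ 83.9 μT

The Biot–Savart field of a circular arc at its centre is B = μ₀Iφ/(4πR), with φ = 1.047 rad.
B = (4π×10⁻⁷ × 16.9 × 1.047) / (4π × 0.0211) = 8.39×10⁻⁵ T.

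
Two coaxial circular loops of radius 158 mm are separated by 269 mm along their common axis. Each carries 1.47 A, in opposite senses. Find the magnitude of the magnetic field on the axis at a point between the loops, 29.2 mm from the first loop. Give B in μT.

B ≈ 4.58 μT

Each loop contributes B = μ₀IR²/[2(R²+z²)^(3/2)] on the axis, with z measured from that loop.
Loop 1 (z = 0.0292 m): B₁ = 5.56×10⁻⁶ T. Loop 2 (z = 0.2398 m): B₂ = 9.74×10⁻⁷ T.
The fields oppose: B = |B₁ − B₂| = 4.58×10⁻⁶ T.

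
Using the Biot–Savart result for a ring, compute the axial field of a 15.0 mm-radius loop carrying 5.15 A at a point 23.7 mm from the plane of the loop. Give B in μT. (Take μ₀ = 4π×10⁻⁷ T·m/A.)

On the axis of a circular loop, B = μ₀IR² / [2(R²+z²)^(3/2)].
R² + z² = (0.015)² + (0.0237)² = 0.0007867 m², and (R²+z²)^(3/2) = 2.21×10⁻⁵ m³.
B = (4π×10⁻⁷ × 5.15 × 0.000225) / (2 × 2.21×10⁻⁵) = 3.30×10⁻⁵ T.

B ≈ 33.0 μT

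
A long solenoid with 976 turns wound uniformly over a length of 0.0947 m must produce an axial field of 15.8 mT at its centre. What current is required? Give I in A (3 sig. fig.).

Inside a long solenoid B = μ₀nI with n = 1.031×10⁴ m⁻¹, so I = B/(μ₀n).
I = 1.58×10⁻² / (4π×10⁻⁷ × 1.031×10⁴) = 1.22 A.

I ≈ 1.22 A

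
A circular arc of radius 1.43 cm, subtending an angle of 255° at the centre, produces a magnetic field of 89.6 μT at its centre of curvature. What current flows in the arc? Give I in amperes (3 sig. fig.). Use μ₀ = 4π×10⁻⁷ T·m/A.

For a circular arc, B = μ₀Iφ/(4πR) with φ in radians; here φ = 4.451 rad.
So I = 4πRB/(μ₀φ) = 4π × 0.0143 × 8.96×10⁻⁵ / (4π×10⁻⁷ × 4.451) = 2.88 A.

I ≈ 2.88 A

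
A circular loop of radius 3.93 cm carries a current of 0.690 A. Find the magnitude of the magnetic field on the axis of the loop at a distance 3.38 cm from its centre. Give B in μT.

On the axis of a circular loop, B = μ₀IR² / [2(R²+z²)^(3/2)].
R² + z² = (0.0393)² + (0.0338)² = 0.002687 m², and (R²+z²)^(3/2) = 1.39×10⁻⁴ m³.
B = (4π×10⁻⁷ × 0.690 × 0.001544) / (2 × 1.39×10⁻⁴) = 4.81×10⁻⁶ T.

B ≈ 4.81 μT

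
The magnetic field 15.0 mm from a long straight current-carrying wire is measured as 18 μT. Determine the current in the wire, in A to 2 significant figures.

For a long straight wire B = μ₀I/(2πd), so I = 2πdB/μ₀.
I = 2π × 0.015 × 1.80×10⁻⁵ / (4π×10⁻⁷) = 1.35 A.

I ≈ 1.3 A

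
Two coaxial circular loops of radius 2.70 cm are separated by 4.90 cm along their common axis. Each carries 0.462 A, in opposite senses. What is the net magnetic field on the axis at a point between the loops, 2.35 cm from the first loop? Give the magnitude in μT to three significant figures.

Each loop contributes B = μ₀IR²/[2(R²+z²)^(3/2)] on the axis, with z measured from that loop.
Loop 1 (z = 0.0235 m): B₁ = 4.61×10⁻⁶ T. Loop 2 (z = 0.0255 m): B₂ = 4.13×10⁻⁶ T.
The fields oppose: B = |B₁ − B₂| = 4.83×10⁻⁷ T.

B ≈ 0.483 μT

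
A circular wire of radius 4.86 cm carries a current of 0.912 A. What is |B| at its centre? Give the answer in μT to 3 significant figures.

At the centre of a circular loop the Biot–Savart law gives B = μ₀I/(2R).
B = (4π×10⁻⁷ × 0.912) / (2 × 0.0486) = 1.18×10⁻⁵ T.

B ≈ 11.8 μT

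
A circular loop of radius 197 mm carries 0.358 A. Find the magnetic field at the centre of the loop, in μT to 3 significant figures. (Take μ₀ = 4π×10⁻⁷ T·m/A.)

At the centre of a circular loop the Biot–Savart law gives B = μ₀I/(2R).
B = (4π×10⁻⁷ × 0.358) / (2 × 0.197) = 1.14×10⁻⁶ T.

B ≈ 1.14 μT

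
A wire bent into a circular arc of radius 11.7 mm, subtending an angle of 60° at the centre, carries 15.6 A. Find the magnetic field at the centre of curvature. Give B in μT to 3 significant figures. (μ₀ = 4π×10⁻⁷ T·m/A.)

The Biot–Savart field of a circular arc at its centre is B = μ₀Iφ/(4πR), with φ = 1.047 rad.
B = (4π×10⁻⁷ × 15.6 × 1.047) / (4π × 0.0117) = 1.40×10⁻⁴ T.

B ≈ 140 μT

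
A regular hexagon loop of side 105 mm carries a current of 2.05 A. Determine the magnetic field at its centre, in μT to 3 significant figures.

Each side is a finite straight segment at perpendicular distance d = a/(2 tan(π/6)) = 0.09093 m from the centre, with end-angles ±π/6.
One side contributes B₁ = (μ₀I/4πd)·2 sin(π/6) = 2.25×10⁻⁶ T.
All 6 sides add in the same direction: B = 6 × 2.25×10⁻⁶ = 1.35×10⁻⁵ T.

B ≈ 13.5 μT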